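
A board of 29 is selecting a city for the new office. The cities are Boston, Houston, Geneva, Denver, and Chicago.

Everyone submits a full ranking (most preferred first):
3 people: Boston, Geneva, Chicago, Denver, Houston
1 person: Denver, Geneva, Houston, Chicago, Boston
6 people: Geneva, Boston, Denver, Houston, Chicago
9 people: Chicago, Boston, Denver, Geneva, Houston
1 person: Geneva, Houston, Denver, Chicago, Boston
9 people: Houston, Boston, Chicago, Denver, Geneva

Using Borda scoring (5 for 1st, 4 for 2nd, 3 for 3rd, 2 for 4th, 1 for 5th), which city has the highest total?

Boston: 3×5 + 1×1 + 6×4 + 9×4 + 1×1 + 9×4 = 113
Houston: 3×1 + 1×3 + 6×2 + 9×1 + 1×4 + 9×5 = 76
Geneva: 3×4 + 1×4 + 6×5 + 9×2 + 1×5 + 9×1 = 78
Denver: 3×2 + 1×5 + 6×3 + 9×3 + 1×3 + 9×2 = 77
Chicago: 3×3 + 1×2 + 6×1 + 9×5 + 1×2 + 9×3 = 91

Boston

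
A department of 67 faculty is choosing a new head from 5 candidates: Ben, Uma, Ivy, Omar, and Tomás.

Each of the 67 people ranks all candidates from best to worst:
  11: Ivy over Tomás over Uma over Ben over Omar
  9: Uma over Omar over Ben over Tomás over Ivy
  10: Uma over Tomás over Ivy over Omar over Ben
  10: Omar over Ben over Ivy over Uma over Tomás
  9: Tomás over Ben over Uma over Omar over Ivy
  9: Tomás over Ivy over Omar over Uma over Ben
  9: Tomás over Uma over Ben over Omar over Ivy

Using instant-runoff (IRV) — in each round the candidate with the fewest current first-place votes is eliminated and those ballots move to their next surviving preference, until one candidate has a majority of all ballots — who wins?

Round 1: Ben 0, Uma 19, Ivy 11, Omar 10, Tomás 27. Ben eliminated.
Round 2: Uma 19, Ivy 11, Omar 10, Tomás 27. Omar eliminated.
Round 3: Uma 19, Ivy 21, Tomás 27. Uma eliminated.
Round 4: Ivy 21, Tomás 46. Tomás has a majority (≥34).

Tomás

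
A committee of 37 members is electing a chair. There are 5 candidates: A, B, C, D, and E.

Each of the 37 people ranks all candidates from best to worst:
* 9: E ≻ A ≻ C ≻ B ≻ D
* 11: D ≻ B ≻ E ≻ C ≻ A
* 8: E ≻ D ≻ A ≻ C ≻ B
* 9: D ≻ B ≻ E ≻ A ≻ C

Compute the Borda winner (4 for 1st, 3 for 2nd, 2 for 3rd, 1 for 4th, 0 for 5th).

A: 9×3 + 11×0 + 8×2 + 9×1 = 52
B: 9×1 + 11×3 + 8×0 + 9×3 = 69
C: 9×2 + 11×1 + 8×1 + 9×0 = 37
D: 9×0 + 11×4 + 8×3 + 9×4 = 104
E: 9×4 + 11×2 + 8×4 + 9×2 = 108

E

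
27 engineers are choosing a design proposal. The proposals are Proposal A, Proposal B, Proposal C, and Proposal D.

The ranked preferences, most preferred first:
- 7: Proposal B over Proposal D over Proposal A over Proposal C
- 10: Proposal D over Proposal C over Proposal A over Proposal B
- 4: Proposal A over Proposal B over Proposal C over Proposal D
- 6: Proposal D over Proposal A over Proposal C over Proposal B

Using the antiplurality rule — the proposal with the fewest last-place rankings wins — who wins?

Proposal A

Last-place votes: Proposal A 0, Proposal B 16, Proposal C 7, Proposal D 4.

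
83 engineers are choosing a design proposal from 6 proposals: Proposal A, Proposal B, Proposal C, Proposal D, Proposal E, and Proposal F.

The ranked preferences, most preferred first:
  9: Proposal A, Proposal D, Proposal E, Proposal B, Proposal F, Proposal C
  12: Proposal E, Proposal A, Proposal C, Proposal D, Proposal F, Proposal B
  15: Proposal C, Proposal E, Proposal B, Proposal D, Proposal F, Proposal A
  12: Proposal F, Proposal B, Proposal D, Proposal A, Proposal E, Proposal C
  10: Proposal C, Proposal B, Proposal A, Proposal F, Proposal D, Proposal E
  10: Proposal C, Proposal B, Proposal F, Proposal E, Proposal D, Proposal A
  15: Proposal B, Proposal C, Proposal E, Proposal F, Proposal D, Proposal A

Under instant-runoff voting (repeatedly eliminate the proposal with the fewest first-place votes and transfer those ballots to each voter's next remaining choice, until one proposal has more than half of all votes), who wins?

Round 1: Proposal A 9, Proposal B 15, Proposal C 35, Proposal D 0, Proposal E 12, Proposal F 12. Proposal D eliminated.
Round 2: Proposal A 9, Proposal B 15, Proposal C 35, Proposal E 12, Proposal F 12. Proposal A eliminated.
Round 3: Proposal B 15, Proposal C 35, Proposal E 21, Proposal F 12. Proposal F eliminated.
Round 4: Proposal B 27, Proposal C 35, Proposal E 21. Proposal E eliminated.
Round 5: Proposal B 36, Proposal C 47. Proposal C has a majority (≥42).

Proposal C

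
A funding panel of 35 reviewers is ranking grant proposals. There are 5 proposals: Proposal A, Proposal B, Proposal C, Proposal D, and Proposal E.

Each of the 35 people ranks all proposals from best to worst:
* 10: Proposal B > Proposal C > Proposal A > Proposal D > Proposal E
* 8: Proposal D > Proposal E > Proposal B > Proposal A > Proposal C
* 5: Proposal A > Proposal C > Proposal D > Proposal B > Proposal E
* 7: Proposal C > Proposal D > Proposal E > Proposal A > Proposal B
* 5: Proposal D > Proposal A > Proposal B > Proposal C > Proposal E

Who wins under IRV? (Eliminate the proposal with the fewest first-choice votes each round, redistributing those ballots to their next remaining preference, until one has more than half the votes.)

Round 1: Proposal A 5, Proposal B 10, Proposal C 7, Proposal D 13, Proposal E 0. Proposal E eliminated.
Round 2: Proposal A 5, Proposal B 10, Proposal C 7, Proposal D 13. Proposal A eliminated.
Round 3: Proposal B 10, Proposal C 12, Proposal D 13. Proposal B eliminated.
Round 4: Proposal C 22, Proposal D 13. Proposal C has a majority (≥18).

Proposal C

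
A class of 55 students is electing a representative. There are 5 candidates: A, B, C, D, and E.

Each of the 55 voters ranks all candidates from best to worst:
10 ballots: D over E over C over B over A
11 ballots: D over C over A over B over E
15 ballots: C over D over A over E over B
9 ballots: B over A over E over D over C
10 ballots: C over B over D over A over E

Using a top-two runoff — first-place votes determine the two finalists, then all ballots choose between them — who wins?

D

Round 1 first-place votes: A 0, B 9, C 25, D 21, E 0. C and D advance.
Runoff: C is ranked above D on 25 ballots, D above C on 30.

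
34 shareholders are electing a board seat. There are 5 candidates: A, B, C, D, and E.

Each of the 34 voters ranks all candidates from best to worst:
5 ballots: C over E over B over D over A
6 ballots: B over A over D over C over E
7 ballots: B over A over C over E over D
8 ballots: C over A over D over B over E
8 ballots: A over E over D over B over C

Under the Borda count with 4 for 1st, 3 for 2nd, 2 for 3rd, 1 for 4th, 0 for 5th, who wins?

A: 5×0 + 6×3 + 7×3 + 8×3 + 8×4 = 95
B: 5×2 + 6×4 + 7×4 + 8×1 + 8×1 = 78
C: 5×4 + 6×1 + 7×2 + 8×4 + 8×0 = 72
D: 5×1 + 6×2 + 7×0 + 8×2 + 8×2 = 49
E: 5×3 + 6×0 + 7×1 + 8×0 + 8×3 = 46

A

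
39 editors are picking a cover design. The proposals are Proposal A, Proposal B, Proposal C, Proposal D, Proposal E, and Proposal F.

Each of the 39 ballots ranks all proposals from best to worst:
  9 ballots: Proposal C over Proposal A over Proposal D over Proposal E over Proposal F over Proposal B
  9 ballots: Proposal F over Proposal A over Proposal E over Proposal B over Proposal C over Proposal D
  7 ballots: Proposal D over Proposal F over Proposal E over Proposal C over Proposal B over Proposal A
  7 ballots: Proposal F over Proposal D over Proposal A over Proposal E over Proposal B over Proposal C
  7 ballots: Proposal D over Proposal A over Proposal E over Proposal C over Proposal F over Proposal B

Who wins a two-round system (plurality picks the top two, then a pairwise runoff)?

Round 1 first-place votes: Proposal A 0, Proposal B 0, Proposal C 9, Proposal D 14, Proposal E 0, Proposal F 16. Proposal F and Proposal D advance.
Runoff: Proposal F is ranked above Proposal D on 16 ballots, Proposal D above Proposal F on 23.

Proposal D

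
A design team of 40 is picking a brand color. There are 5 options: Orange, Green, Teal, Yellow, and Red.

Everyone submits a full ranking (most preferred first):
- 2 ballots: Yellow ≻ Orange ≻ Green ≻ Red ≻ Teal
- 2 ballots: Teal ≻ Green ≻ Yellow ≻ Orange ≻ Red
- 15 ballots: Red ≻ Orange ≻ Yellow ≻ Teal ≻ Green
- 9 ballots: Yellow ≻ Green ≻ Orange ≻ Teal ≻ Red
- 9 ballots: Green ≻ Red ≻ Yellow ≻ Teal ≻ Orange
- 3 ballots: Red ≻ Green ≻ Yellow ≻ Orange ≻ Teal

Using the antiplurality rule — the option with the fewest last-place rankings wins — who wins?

Yellow

Last-place votes: Orange 9, Green 15, Teal 5, Yellow 0, Red 11.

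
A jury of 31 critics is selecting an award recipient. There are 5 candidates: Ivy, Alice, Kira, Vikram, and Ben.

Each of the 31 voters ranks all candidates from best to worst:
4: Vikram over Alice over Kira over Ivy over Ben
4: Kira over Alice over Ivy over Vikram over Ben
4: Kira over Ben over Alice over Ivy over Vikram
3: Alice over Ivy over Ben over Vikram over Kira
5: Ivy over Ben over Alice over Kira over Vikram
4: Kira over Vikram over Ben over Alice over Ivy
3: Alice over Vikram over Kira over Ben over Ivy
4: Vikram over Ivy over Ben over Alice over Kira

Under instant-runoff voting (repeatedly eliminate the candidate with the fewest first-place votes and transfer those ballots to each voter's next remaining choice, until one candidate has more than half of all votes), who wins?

Round 1: Ivy 5, Alice 6, Kira 12, Vikram 8, Ben 0. Ben eliminated.
Round 2: Ivy 5, Alice 6, Kira 12, Vikram 8. Ivy eliminated.
Round 3: Alice 11, Kira 12, Vikram 8. Vikram eliminated.
Round 4: Alice 19, Kira 12. Alice has a majority (≥16).

Alice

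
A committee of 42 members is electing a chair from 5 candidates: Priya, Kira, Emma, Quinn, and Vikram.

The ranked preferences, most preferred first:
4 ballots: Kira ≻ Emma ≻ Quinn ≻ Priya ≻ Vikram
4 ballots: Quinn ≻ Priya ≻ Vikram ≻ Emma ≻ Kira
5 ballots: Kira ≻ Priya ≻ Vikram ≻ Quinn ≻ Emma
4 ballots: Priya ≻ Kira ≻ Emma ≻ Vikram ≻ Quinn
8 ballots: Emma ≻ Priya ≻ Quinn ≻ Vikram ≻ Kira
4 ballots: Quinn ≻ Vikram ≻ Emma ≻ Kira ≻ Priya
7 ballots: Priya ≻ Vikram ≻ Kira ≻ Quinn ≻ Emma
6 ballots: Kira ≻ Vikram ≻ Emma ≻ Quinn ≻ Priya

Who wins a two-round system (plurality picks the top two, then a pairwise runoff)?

Round 1 first-place votes: Priya 11, Kira 15, Emma 8, Quinn 8, Vikram 0. Kira and Priya advance.
Runoff: Kira is ranked above Priya on 19 ballots, Priya above Kira on 23.

Priya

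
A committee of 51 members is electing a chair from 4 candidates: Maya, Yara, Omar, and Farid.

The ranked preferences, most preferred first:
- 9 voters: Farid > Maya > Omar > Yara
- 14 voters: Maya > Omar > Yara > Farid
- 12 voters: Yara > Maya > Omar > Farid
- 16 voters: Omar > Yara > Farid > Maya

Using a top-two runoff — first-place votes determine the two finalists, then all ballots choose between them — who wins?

Round 1 first-place votes: Maya 14, Yara 12, Omar 16, Farid 9. Omar and Maya advance.
Runoff: Omar is ranked above Maya on 16 ballots, Maya above Omar on 35.

Maya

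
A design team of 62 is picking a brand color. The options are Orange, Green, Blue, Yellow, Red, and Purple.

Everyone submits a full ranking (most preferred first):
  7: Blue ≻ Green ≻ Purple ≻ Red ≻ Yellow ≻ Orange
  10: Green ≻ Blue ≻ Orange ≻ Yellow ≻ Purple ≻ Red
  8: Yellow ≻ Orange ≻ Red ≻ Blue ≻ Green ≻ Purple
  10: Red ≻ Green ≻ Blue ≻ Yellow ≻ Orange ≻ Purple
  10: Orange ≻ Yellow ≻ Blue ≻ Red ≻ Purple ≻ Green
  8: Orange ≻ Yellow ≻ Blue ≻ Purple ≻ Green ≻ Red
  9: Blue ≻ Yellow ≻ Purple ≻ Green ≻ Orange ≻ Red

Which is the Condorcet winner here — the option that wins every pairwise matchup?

Blue

Blue vs Orange: 36–26
Blue vs Green: 42–20
Blue vs Yellow: 36–26
Blue vs Red: 44–18
Blue vs Purple: 62–0
Blue beats every other option.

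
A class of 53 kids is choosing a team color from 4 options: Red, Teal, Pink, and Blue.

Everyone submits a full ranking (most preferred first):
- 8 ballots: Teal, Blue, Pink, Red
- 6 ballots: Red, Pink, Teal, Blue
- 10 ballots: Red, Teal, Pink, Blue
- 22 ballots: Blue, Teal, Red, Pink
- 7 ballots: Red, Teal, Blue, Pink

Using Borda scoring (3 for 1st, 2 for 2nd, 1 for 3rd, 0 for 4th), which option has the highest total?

Red: 8×0 + 6×3 + 10×3 + 22×1 + 7×3 = 91
Teal: 8×3 + 6×1 + 10×2 + 22×2 + 7×2 = 108
Pink: 8×1 + 6×2 + 10×1 + 22×0 + 7×0 = 30
Blue: 8×2 + 6×0 + 10×0 + 22×3 + 7×1 = 89

Teal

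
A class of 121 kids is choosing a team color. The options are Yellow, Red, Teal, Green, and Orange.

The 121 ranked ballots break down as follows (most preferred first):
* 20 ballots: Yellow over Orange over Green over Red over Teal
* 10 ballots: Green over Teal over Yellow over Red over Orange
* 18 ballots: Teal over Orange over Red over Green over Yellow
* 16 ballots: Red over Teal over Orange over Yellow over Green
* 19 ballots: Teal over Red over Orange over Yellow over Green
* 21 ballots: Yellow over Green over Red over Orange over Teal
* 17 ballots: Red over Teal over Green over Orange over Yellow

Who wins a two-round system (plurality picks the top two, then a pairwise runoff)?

Teal

Round 1 first-place votes: Yellow 41, Red 33, Teal 37, Green 10, Orange 0. Yellow and Teal advance.
Runoff: Yellow is ranked above Teal on 41 ballots, Teal above Yellow on 80.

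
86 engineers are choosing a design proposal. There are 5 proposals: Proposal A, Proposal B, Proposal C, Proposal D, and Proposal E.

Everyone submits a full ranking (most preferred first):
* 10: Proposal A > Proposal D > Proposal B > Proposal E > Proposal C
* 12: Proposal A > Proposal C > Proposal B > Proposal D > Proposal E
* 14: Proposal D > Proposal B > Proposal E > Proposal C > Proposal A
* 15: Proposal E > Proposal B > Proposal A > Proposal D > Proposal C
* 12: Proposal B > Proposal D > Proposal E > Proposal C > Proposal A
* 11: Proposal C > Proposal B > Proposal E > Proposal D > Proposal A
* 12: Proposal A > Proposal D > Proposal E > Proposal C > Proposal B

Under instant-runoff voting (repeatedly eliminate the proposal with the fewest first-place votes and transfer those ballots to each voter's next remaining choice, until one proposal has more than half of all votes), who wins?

Proposal B

Round 1: Proposal A 34, Proposal B 12, Proposal C 11, Proposal D 14, Proposal E 15. Proposal C eliminated.
Round 2: Proposal A 34, Proposal B 23, Proposal D 14, Proposal E 15. Proposal D eliminated.
Round 3: Proposal A 34, Proposal B 37, Proposal E 15. Proposal E eliminated.
Round 4: Proposal A 34, Proposal B 52. Proposal B has a majority (≥44).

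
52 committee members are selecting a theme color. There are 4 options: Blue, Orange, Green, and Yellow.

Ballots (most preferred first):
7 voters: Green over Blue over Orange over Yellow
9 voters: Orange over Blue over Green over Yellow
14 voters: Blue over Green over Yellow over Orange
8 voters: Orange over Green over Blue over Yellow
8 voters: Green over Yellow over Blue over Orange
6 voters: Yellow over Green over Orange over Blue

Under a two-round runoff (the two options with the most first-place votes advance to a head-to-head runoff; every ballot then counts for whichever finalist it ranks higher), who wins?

Round 1 first-place votes: Blue 14, Orange 17, Green 15, Yellow 6. Orange and Green advance.
Runoff: Orange is ranked above Green on 17 ballots, Green above Orange on 35.

Green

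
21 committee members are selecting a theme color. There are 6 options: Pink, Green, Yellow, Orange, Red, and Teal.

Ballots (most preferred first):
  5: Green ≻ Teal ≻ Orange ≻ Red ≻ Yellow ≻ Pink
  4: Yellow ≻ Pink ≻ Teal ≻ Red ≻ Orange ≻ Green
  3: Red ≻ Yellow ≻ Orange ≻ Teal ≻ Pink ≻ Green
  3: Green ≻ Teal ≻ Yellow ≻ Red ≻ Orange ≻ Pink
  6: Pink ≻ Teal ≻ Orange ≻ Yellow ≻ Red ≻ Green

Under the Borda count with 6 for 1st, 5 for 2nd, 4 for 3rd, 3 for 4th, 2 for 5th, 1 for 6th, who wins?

Teal

Pink: 5×1 + 4×5 + 3×2 + 3×1 + 6×6 = 70
Green: 5×6 + 4×1 + 3×1 + 3×6 + 6×1 = 61
Yellow: 5×2 + 4×6 + 3×5 + 3×4 + 6×3 = 79
Orange: 5×4 + 4×2 + 3×4 + 3×2 + 6×4 = 70
Red: 5×3 + 4×3 + 3×6 + 3×3 + 6×2 = 66
Teal: 5×5 + 4×4 + 3×3 + 3×5 + 6×5 = 95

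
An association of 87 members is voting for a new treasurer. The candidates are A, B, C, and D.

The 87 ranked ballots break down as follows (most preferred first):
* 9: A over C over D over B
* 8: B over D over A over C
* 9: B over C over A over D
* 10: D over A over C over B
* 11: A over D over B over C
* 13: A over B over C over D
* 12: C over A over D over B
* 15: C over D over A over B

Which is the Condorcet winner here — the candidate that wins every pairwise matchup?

A vs B: 70–17
A vs C: 51–36
A vs D: 54–33
A beats every other candidate.

A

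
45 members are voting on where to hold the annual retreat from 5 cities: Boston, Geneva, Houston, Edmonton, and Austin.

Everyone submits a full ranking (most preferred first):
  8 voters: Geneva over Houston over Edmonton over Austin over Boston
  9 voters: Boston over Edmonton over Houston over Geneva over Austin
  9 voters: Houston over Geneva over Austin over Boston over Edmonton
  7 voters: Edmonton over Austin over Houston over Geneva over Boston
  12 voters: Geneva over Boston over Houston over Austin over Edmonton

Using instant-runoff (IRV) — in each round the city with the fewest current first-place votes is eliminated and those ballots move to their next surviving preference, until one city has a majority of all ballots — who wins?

Round 1: Boston 9, Geneva 20, Houston 9, Edmonton 7, Austin 0. Austin eliminated.
Round 2: Boston 9, Geneva 20, Houston 9, Edmonton 7. Edmonton eliminated.
Round 3: Boston 9, Geneva 20, Houston 16. Boston eliminated.
Round 4: Geneva 20, Houston 25. Houston has a majority (≥23).

Houston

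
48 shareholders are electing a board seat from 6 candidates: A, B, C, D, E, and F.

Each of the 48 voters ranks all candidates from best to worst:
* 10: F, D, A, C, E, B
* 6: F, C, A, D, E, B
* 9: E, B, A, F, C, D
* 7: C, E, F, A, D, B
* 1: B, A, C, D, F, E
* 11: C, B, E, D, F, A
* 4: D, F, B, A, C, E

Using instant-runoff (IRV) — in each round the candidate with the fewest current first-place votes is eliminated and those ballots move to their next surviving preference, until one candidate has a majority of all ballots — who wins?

F

Round 1: A 0, B 1, C 18, D 4, E 9, F 16. A eliminated.
Round 2: B 1, C 18, D 4, E 9, F 16. B eliminated.
Round 3: C 19, D 4, E 9, F 16. D eliminated.
Round 4: C 19, E 9, F 20. E eliminated.
Round 5: C 19, F 29. F has a majority (≥25).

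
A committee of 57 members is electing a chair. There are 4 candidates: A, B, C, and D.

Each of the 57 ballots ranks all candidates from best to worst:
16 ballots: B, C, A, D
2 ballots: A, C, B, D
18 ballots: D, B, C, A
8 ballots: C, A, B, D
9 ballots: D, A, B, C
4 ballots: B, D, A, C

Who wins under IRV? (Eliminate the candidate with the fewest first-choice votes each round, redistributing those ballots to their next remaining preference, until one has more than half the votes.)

Round 1: A 2, B 20, C 8, D 27. A eliminated.
Round 2: B 20, C 10, D 27. C eliminated.
Round 3: B 30, D 27. B has a majority (≥29).

B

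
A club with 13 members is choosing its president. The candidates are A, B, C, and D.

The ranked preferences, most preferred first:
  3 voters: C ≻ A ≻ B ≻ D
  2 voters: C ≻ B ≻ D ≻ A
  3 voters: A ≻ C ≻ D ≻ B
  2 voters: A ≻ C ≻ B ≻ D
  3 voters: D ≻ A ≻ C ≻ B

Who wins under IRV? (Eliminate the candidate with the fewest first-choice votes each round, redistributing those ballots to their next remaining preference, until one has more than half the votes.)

Round 1: A 5, B 0, C 5, D 3. B eliminated.
Round 2: A 5, C 5, D 3. D eliminated.
Round 3: A 8, C 5. A has a majority (≥7).

A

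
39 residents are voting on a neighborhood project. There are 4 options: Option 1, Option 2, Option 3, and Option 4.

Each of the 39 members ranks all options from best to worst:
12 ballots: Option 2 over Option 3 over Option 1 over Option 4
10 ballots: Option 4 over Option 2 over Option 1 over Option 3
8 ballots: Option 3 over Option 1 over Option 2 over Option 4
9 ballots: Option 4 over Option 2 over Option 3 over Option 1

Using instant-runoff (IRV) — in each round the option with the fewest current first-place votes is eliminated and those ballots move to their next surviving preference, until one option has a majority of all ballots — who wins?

Round 1: Option 1 0, Option 2 12, Option 3 8, Option 4 19. Option 1 eliminated.
Round 2: Option 2 12, Option 3 8, Option 4 19. Option 3 eliminated.
Round 3: Option 2 20, Option 4 19. Option 2 has a majority (≥20).

Option 2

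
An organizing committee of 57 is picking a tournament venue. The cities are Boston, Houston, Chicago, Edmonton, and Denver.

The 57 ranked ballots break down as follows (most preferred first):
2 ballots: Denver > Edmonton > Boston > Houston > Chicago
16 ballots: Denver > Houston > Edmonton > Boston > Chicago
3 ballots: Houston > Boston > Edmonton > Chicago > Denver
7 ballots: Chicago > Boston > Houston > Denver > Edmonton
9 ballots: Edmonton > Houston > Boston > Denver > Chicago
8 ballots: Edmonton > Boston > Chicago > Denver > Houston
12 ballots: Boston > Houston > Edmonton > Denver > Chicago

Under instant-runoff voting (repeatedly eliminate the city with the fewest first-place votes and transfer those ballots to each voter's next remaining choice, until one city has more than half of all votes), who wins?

Boston

Round 1: Boston 12, Houston 3, Chicago 7, Edmonton 17, Denver 18. Houston eliminated.
Round 2: Boston 15, Chicago 7, Edmonton 17, Denver 18. Chicago eliminated.
Round 3: Boston 22, Edmonton 17, Denver 18. Edmonton eliminated.
Round 4: Boston 39, Denver 18. Boston has a majority (≥29).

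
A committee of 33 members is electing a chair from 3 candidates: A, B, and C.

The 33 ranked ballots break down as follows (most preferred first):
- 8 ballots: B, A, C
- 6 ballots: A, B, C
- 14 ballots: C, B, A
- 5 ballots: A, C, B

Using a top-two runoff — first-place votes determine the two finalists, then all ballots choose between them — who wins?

Round 1 first-place votes: A 11, B 8, C 14. C and A advance.
Runoff: C is ranked above A on 14 ballots, A above C on 19.

A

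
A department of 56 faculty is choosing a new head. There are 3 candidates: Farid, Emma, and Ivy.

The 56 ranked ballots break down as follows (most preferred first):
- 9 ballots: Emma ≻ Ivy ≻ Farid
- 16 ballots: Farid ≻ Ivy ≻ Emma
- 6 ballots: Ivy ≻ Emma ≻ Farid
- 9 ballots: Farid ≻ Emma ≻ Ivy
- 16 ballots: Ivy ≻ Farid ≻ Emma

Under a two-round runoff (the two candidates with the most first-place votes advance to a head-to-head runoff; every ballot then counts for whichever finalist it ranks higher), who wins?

Round 1 first-place votes: Farid 25, Emma 9, Ivy 22. Farid and Ivy advance.
Runoff: Farid is ranked above Ivy on 25 ballots, Ivy above Farid on 31.

Ivy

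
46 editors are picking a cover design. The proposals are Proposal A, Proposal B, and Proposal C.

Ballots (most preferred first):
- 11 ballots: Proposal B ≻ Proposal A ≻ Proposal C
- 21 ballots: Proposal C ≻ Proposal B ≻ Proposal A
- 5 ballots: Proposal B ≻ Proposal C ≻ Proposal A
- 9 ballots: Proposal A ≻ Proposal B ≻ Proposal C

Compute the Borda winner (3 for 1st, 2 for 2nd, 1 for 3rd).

Proposal B

Proposal A: 11×2 + 21×1 + 5×1 + 9×3 = 75
Proposal B: 11×3 + 21×2 + 5×3 + 9×2 = 108
Proposal C: 11×1 + 21×3 + 5×2 + 9×1 = 93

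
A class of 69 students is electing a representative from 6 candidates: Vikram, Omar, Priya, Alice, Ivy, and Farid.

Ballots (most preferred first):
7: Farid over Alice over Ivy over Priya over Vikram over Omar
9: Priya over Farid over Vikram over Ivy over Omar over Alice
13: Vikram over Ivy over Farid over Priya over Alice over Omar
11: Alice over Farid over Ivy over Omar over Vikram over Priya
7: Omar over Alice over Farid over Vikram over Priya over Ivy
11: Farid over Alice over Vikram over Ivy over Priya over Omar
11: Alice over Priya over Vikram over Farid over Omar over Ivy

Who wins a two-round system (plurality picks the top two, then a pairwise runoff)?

Round 1 first-place votes: Vikram 13, Omar 7, Priya 9, Alice 22, Ivy 0, Farid 18. Alice and Farid advance.
Runoff: Alice is ranked above Farid on 29 ballots, Farid above Alice on 40.

Farid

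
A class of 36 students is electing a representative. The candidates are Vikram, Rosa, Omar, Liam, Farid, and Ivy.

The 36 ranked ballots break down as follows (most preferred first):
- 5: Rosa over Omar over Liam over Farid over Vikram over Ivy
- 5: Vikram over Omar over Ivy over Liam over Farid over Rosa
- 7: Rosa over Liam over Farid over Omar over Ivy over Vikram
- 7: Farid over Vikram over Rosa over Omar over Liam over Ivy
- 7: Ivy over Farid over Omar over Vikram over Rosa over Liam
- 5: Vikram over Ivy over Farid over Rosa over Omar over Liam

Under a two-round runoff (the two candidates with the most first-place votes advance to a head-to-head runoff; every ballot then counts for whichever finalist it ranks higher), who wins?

Vikram

Round 1 first-place votes: Vikram 10, Rosa 12, Omar 0, Liam 0, Farid 7, Ivy 7. Rosa and Vikram advance.
Runoff: Rosa is ranked above Vikram on 12 ballots, Vikram above Rosa on 24.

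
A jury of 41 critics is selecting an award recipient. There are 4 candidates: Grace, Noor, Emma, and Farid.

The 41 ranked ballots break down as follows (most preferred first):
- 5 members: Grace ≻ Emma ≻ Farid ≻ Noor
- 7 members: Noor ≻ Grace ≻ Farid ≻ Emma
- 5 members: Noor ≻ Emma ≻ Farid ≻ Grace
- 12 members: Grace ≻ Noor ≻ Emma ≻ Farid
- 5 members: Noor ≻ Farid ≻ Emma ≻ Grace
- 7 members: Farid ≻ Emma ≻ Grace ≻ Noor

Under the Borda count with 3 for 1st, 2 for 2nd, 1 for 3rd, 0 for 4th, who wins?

Grace: 5×3 + 7×2 + 5×0 + 12×3 + 5×0 + 7×1 = 72
Noor: 5×0 + 7×3 + 5×3 + 12×2 + 5×3 + 7×0 = 75
Emma: 5×2 + 7×0 + 5×2 + 12×1 + 5×1 + 7×2 = 51
Farid: 5×1 + 7×1 + 5×1 + 12×0 + 5×2 + 7×3 = 48

Noor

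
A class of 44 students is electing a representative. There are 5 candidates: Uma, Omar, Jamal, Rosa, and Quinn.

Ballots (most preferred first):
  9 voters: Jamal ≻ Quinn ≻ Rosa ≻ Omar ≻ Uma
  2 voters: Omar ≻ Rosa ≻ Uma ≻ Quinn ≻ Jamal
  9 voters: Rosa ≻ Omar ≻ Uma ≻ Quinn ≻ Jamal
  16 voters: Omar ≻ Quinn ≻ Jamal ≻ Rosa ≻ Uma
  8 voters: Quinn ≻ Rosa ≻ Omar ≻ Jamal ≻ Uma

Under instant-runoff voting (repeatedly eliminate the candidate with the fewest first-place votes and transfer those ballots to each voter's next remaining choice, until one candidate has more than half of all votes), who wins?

Rosa

Round 1: Uma 0, Omar 18, Jamal 9, Rosa 9, Quinn 8. Uma eliminated.
Round 2: Omar 18, Jamal 9, Rosa 9, Quinn 8. Quinn eliminated.
Round 3: Omar 18, Jamal 9, Rosa 17. Jamal eliminated.
Round 4: Omar 18, Rosa 26. Rosa has a majority (≥23).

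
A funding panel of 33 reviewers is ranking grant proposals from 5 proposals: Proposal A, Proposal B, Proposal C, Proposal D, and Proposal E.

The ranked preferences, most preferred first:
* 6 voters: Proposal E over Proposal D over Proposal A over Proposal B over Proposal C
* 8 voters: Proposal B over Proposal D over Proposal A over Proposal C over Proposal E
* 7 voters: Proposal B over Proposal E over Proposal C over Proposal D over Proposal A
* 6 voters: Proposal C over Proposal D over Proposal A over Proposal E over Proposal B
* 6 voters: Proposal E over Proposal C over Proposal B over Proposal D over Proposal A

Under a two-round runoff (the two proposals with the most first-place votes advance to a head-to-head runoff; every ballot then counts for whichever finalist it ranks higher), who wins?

Round 1 first-place votes: Proposal A 0, Proposal B 15, Proposal C 6, Proposal D 0, Proposal E 12. Proposal B and Proposal E advance.
Runoff: Proposal B is ranked above Proposal E on 15 ballots, Proposal E above Proposal B on 18.

Proposal E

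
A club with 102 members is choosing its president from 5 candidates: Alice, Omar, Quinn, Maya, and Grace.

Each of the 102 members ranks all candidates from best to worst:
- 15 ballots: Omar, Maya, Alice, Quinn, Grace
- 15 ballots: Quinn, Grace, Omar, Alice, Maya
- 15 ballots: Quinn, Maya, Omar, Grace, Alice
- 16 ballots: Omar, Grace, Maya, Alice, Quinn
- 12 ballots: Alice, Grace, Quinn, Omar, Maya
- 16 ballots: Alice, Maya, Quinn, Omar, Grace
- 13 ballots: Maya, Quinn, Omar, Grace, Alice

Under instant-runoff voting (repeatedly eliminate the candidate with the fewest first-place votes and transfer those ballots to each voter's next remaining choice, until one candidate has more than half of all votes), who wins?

Quinn

Round 1: Alice 28, Omar 31, Quinn 30, Maya 13, Grace 0. Grace eliminated.
Round 2: Alice 28, Omar 31, Quinn 30, Maya 13. Maya eliminated.
Round 3: Alice 28, Omar 31, Quinn 43. Alice eliminated.
Round 4: Omar 31, Quinn 71. Quinn has a majority (≥52).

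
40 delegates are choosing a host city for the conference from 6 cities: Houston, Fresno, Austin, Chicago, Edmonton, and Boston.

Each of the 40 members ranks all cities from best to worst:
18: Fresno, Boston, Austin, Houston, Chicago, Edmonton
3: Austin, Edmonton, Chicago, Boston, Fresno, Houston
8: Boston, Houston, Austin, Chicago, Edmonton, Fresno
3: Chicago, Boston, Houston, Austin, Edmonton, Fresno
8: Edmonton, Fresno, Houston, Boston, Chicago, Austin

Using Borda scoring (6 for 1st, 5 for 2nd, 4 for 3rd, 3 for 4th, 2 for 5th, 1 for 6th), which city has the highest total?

Boston

Houston: 18×3 + 3×1 + 8×5 + 3×4 + 8×4 = 141
Fresno: 18×6 + 3×2 + 8×1 + 3×1 + 8×5 = 165
Austin: 18×4 + 3×6 + 8×4 + 3×3 + 8×1 = 139
Chicago: 18×2 + 3×4 + 8×3 + 3×6 + 8×2 = 106
Edmonton: 18×1 + 3×5 + 8×2 + 3×2 + 8×6 = 103
Boston: 18×5 + 3×3 + 8×6 + 3×5 + 8×3 = 186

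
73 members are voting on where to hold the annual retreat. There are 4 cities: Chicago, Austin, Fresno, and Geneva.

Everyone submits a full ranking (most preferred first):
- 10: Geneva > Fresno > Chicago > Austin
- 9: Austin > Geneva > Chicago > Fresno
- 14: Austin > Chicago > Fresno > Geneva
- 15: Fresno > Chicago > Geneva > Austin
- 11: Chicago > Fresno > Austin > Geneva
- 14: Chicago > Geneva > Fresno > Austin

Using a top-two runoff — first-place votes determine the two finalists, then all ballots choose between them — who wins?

Chicago

Round 1 first-place votes: Chicago 25, Austin 23, Fresno 15, Geneva 10. Chicago and Austin advance.
Runoff: Chicago is ranked above Austin on 50 ballots, Austin above Chicago on 23.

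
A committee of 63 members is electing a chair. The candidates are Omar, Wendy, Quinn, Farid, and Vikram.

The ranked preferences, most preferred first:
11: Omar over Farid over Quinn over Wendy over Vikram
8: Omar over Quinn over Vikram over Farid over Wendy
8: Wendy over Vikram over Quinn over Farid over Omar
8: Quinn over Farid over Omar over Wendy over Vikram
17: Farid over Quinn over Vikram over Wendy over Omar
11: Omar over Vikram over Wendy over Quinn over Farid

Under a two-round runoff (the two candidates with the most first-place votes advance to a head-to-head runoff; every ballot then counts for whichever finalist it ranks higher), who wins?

Round 1 first-place votes: Omar 30, Wendy 8, Quinn 8, Farid 17, Vikram 0. Omar and Farid advance.
Runoff: Omar is ranked above Farid on 30 ballots, Farid above Omar on 33.

Farid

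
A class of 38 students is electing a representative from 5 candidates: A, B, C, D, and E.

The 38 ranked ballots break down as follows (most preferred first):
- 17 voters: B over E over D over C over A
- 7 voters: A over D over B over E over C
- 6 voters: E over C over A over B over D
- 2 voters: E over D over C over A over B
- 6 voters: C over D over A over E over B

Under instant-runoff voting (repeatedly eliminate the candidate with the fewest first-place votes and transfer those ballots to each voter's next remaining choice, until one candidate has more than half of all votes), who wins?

A

Round 1: A 7, B 17, C 6, D 0, E 8. D eliminated.
Round 2: A 7, B 17, C 6, E 8. C eliminated.
Round 3: A 13, B 17, E 8. E eliminated.
Round 4: A 21, B 17. A has a majority (≥20).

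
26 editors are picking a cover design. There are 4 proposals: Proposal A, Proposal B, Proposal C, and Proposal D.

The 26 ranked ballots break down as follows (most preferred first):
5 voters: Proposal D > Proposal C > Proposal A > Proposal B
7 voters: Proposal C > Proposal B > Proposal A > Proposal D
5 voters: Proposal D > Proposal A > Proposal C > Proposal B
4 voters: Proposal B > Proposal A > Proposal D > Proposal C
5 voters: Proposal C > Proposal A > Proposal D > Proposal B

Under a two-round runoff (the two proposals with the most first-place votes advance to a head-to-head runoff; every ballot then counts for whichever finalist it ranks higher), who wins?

Round 1 first-place votes: Proposal A 0, Proposal B 4, Proposal C 12, Proposal D 10. Proposal C and Proposal D advance.
Runoff: Proposal C is ranked above Proposal D on 12 ballots, Proposal D above Proposal C on 14.

Proposal D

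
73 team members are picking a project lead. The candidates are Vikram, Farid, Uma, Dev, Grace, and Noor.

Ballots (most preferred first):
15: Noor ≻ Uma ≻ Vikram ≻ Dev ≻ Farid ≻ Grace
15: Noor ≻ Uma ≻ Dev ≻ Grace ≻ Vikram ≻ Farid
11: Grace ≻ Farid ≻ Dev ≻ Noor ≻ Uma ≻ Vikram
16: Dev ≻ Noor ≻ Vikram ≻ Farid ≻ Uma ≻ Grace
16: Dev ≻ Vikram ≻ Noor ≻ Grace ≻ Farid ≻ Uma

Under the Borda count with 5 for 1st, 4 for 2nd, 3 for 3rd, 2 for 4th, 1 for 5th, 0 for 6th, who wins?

Vikram: 15×3 + 15×1 + 11×0 + 16×3 + 16×4 = 172
Farid: 15×1 + 15×0 + 11×4 + 16×2 + 16×1 = 107
Uma: 15×4 + 15×4 + 11×1 + 16×1 + 16×0 = 147
Dev: 15×2 + 15×3 + 11×3 + 16×5 + 16×5 = 268
Grace: 15×0 + 15×2 + 11×5 + 16×0 + 16×2 = 117
Noor: 15×5 + 15×5 + 11×2 + 16×4 + 16×3 = 284

Noor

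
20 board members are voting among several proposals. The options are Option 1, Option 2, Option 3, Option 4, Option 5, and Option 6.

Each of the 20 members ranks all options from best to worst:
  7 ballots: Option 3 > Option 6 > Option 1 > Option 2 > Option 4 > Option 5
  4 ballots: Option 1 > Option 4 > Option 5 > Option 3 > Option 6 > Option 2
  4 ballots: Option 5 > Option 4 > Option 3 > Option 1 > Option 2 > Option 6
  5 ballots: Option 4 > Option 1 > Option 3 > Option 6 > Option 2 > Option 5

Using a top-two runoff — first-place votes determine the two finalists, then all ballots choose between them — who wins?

Option 4

Round 1 first-place votes: Option 1 4, Option 2 0, Option 3 7, Option 4 5, Option 5 4, Option 6 0. Option 3 and Option 4 advance.
Runoff: Option 3 is ranked above Option 4 on 7 ballots, Option 4 above Option 3 on 13.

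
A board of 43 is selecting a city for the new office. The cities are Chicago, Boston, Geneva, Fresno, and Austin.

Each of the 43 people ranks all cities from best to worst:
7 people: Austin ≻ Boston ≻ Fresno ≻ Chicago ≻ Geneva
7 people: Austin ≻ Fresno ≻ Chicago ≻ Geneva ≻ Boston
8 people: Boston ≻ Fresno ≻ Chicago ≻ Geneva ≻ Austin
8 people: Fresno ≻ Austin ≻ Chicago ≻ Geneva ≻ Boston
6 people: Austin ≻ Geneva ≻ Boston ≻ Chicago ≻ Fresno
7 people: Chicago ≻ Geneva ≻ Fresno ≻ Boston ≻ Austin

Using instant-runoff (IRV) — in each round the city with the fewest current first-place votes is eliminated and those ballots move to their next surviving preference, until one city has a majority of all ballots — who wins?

Fresno

Round 1: Chicago 7, Boston 8, Geneva 0, Fresno 8, Austin 20. Geneva eliminated.
Round 2: Chicago 7, Boston 8, Fresno 8, Austin 20. Chicago eliminated.
Round 3: Boston 8, Fresno 15, Austin 20. Boston eliminated.
Round 4: Fresno 23, Austin 20. Fresno has a majority (≥22).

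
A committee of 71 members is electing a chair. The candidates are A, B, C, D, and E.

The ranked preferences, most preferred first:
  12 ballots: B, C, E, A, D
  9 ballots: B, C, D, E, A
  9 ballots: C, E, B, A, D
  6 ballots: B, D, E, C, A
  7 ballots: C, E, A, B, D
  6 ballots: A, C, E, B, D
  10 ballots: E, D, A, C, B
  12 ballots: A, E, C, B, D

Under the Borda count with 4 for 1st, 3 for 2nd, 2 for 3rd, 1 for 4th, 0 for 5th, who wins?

A: 12×1 + 9×0 + 9×1 + 6×0 + 7×2 + 6×4 + 10×2 + 12×4 = 127
B: 12×4 + 9×4 + 9×2 + 6×4 + 7×1 + 6×1 + 10×0 + 12×1 = 151
C: 12×3 + 9×3 + 9×4 + 6×1 + 7×4 + 6×3 + 10×1 + 12×2 = 185
D: 12×0 + 9×2 + 9×0 + 6×3 + 7×0 + 6×0 + 10×3 + 12×0 = 66
E: 12×2 + 9×1 + 9×3 + 6×2 + 7×3 + 6×2 + 10×4 + 12×3 = 181

C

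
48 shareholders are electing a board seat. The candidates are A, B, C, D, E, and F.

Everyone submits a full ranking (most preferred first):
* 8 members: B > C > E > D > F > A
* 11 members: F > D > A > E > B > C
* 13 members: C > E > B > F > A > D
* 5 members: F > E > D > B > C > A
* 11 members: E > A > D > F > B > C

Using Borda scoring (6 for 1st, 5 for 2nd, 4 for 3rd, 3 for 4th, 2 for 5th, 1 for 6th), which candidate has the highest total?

E

A: 8×1 + 11×4 + 13×2 + 5×1 + 11×5 = 138
B: 8×6 + 11×2 + 13×4 + 5×3 + 11×2 = 159
C: 8×5 + 11×1 + 13×6 + 5×2 + 11×1 = 150
D: 8×3 + 11×5 + 13×1 + 5×4 + 11×4 = 156
E: 8×4 + 11×3 + 13×5 + 5×5 + 11×6 = 221
F: 8×2 + 11×6 + 13×3 + 5×6 + 11×3 = 184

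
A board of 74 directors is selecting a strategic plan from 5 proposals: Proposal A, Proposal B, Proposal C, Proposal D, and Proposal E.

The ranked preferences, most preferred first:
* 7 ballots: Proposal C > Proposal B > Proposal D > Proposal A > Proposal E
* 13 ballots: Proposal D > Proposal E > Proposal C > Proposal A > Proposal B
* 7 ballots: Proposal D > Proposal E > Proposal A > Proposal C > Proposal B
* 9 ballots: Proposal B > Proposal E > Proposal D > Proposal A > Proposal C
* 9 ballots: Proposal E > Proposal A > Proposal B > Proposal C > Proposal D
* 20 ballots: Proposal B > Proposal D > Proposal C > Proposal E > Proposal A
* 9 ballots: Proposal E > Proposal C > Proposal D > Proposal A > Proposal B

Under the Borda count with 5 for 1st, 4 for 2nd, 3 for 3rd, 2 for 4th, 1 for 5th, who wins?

Proposal A: 7×2 + 13×2 + 7×3 + 9×2 + 9×4 + 20×1 + 9×2 = 153
Proposal B: 7×4 + 13×1 + 7×1 + 9×5 + 9×3 + 20×5 + 9×1 = 229
Proposal C: 7×5 + 13×3 + 7×2 + 9×1 + 9×2 + 20×3 + 9×4 = 211
Proposal D: 7×3 + 13×5 + 7×5 + 9×3 + 9×1 + 20×4 + 9×3 = 264
Proposal E: 7×1 + 13×4 + 7×4 + 9×4 + 9×5 + 20×2 + 9×5 = 253

Proposal D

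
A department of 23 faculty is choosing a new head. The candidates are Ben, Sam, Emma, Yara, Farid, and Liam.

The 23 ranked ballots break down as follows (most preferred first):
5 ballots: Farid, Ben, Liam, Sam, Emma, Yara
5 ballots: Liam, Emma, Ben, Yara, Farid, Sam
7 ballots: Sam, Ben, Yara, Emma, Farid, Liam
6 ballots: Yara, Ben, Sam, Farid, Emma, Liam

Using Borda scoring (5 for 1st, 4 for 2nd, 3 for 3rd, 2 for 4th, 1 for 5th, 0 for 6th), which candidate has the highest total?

Ben

Ben: 5×4 + 5×3 + 7×4 + 6×4 = 87
Sam: 5×2 + 5×0 + 7×5 + 6×3 = 63
Emma: 5×1 + 5×4 + 7×2 + 6×1 = 45
Yara: 5×0 + 5×2 + 7×3 + 6×5 = 61
Farid: 5×5 + 5×1 + 7×1 + 6×2 = 49
Liam: 5×3 + 5×5 + 7×0 + 6×0 = 40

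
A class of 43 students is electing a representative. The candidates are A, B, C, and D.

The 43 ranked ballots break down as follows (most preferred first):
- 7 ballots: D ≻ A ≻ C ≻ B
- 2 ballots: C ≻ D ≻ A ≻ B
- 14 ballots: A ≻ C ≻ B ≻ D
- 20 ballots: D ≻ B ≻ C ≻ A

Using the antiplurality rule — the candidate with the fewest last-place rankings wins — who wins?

C

Last-place votes: A 20, B 9, C 0, D 14.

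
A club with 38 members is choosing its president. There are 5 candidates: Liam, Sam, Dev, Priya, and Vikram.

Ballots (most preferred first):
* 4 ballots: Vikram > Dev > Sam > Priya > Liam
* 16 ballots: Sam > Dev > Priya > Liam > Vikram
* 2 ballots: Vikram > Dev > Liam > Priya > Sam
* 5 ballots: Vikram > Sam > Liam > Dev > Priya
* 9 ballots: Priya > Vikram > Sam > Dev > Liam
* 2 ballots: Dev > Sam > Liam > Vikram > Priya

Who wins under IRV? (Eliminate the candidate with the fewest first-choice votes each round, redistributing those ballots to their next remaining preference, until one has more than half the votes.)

Round 1: Liam 0, Sam 16, Dev 2, Priya 9, Vikram 11. Liam eliminated.
Round 2: Sam 16, Dev 2, Priya 9, Vikram 11. Dev eliminated.
Round 3: Sam 18, Priya 9, Vikram 11. Priya eliminated.
Round 4: Sam 18, Vikram 20. Vikram has a majority (≥20).

Vikram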